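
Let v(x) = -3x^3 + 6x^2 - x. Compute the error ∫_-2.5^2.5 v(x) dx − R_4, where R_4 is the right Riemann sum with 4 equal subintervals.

53.90625

Exact integral: ∫_-2.5^2.5 v(x) dx = 62.5.
R_4 = 8.59375.
Error = 62.5 − 8.59375 = 53.90625.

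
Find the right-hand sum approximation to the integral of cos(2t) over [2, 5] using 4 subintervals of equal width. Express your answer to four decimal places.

Δt = (5 − 2)/4 = 0.75.
Right endpoints: 2.75, 3.5, 4.25, 5.
f(2.75) ≈ 0.7087, f(3.5) ≈ 0.7539, f(4.25) ≈ -0.6020, f(5) ≈ -0.8391.
Sum = Δt · [f(2.75) + f(3.5) + f(4.25) + f(5)].
Sum ≈ 0.0161.

0.0161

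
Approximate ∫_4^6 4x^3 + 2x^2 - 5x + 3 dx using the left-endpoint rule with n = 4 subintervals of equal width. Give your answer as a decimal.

Δx = (6 − 4)/4 = 0.5.
Left endpoints: 4, 4.5, 5, 5.5.
f(4) = 271, f(4.5) = 385.5, f(5) = 528, f(5.5) = 701.5.
Sum = Δx · [f(4) + f(4.5) + f(5) + f(5.5)].
Sum = 943.

943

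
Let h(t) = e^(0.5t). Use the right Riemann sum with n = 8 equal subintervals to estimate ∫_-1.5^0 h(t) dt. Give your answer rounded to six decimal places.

Δt = (0 − (-1.5))/8 = 0.1875.
Right endpoints: -1.3125, -1.125, -0.9375, -0.75, -0.5625, -0.375, -0.1875, 0.
h(-1.3125) ≈ 0.518793, h(-1.125) ≈ 0.569783, h(-0.9375) ≈ 0.625784, h(-0.75) ≈ 0.687289, h(-0.5625) ≈ 0.754840, h(-0.375) ≈ 0.829029, h(-0.1875) ≈ 0.910510, h(0) ≈ 1.000000.
Sum = Δt · [h(-1.3125) + h(-1.125) + h(-0.9375) + ...].
Sum ≈ 1.105505.

1.105505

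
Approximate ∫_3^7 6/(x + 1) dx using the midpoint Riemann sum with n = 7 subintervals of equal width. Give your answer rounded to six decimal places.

4.155073

Δx = (7 − 3)/7 = 4/7.
Midpoints: 23/7, 27/7, 31/7, 5, 39/7, 43/7, 47/7.
f(23/7) = 1.4, f(27/7) = 21/17, f(31/7) = 21/19, f(5) = 1, f(39/7) = 21/23, f(43/7) = 0.84, f(47/7) = 7/9.
Sum = Δx · [f(23/7) + f(27/7) + f(31/7) + ...].
Sum ≈ 4.155073.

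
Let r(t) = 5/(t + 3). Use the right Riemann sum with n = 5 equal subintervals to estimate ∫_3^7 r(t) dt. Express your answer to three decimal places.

Δt = (7 − 3)/5 = 0.8.
Right endpoints: 3.8, 4.6, 5.4, 6.2, 7.
r(3.8) = 25/34, r(4.6) = 25/38, r(5.4) = 25/42, r(6.2) = 25/46, r(7) = 0.5.
Sum = Δt · [r(3.8) + r(4.6) + r(5.4) + r(6.2) + r(7)].
Sum ≈ 2.426.

2.426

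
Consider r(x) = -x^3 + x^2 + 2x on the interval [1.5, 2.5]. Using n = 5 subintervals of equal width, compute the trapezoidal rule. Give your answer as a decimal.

-0.45

Δx = (2.5 − 1.5)/5 = 0.2.
r(1.5) = 1.875, r(1.7) = 1.377, r(1.9) = 0.551, r(2.1) = -0.651, r(2.3) = -2.277, r(2.5) = -4.375.
T_5 = (Δx/2)·[r(x_0) + 2r(x_1) + ... + 2r(x_{4}) + r(x_5)].
Sum = -0.45.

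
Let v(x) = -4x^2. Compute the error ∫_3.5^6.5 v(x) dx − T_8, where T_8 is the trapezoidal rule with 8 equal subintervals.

0.28125

Exact integral: ∫_3.5^6.5 v(x) dx = -309.
T_8 = -309.28125.
Error = -309 − (-309.28125) = 0.28125.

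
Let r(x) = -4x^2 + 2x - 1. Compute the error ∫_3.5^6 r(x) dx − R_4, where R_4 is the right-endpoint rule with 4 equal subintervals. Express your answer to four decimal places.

Exact integral: ∫_3.5^6 r(x) dx ≈ -209.583333.
R_4 = -238.359375.
Error ≈ -209.583333 − (-238.359375) ≈ 28.7760.

28.7760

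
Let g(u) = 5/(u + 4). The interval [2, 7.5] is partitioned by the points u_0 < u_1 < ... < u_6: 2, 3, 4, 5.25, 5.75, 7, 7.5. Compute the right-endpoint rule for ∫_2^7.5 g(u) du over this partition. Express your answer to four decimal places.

Subinterval widths: 1, 1, 1.25, 0.5, 1.25, 0.5.
Right endpoints: 3, 4, 5.25, 5.75, 7, 7.5.
g(3) = 5/7, g(4) = 0.625, g(5.25) = 20/37, g(5.75) = 20/39, g(7) = 5/11, g(7.5) = 10/23.
Sum = Σ Δu_i · g(u_i).
Sum ≈ 3.0569.

3.0569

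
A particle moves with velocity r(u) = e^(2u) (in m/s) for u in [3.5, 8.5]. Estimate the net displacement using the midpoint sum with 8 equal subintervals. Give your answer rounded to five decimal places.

Δu = (8.5 − 3.5)/8 = 0.625.
Midpoints: 3.8125, 4.4375, 5.0625, 5.6875, 6.3125, 6.9375, 7.5625, 8.1875.
r(3.8125) ≈ 2048.78047, r(4.4375) ≈ 7150.94647, r(5.0625) ≈ 24959.25564, r(5.6875) ≈ 87116.36215, r(6.3125) ≈ 304065.98112, r(6.9375) ≈ 1061294.55581, r(7.5625) ≈ 3704281.97867, r(8.1875) ≈ 12929214.51669.
Sum = Δu · [r(3.8125) + r(4.4375) + r(5.0625) + ...].
Sum ≈ 11325082.73563.

11325082.73563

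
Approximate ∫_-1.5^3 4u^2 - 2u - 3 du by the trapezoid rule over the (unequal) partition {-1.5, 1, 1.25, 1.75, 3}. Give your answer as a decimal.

Subinterval widths: 2.5, 0.25, 0.5, 1.25.
f(-1.5) = 9, f(1) = -1, f(1.25) = 0.75, f(1.75) = 5.75, f(3) = 27.
On each subinterval the trapezoid contributes (Δu_i/2)·[f(u_{i-1}) + f(u_i)].
Sum = 32.0625.

32.0625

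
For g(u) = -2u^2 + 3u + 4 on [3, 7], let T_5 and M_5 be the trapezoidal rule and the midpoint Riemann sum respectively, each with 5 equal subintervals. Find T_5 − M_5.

T_5 = -135.52.
M_5 = -134.24.
T_5 − M_5 = -1.28.

-1.28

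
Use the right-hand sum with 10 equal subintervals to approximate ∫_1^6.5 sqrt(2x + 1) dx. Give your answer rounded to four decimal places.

Δx = (6.5 − 1)/10 = 0.55.
Right endpoints: 1.55, 2.1, 2.65, 3.2, 3.75, 4.3, 4.85, 5.4, 5.95, 6.5.
f(1.55) ≈ 2.0248, f(2.1) ≈ 2.2804, f(2.65) ≈ 2.5100, f(3.2) ≈ 2.7203, f(3.75) ≈ 2.9155, f(4.3) ≈ 3.0984, f(4.85) ≈ 3.2711, f(5.4) ≈ 3.4351, f(5.95) ≈ 3.5917, f(6.5) ≈ 3.7417.
Sum = Δx · [f(1.55) + f(2.1) + f(2.65) + ...].
Sum ≈ 16.2739.

16.2739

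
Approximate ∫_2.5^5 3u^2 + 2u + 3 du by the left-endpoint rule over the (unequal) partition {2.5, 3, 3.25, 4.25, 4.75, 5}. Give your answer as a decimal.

116.453125

Subinterval widths: 0.5, 0.25, 1, 0.5, 0.25.
Left endpoints: 2.5, 3, 3.25, 4.25, 4.75.
f(2.5) = 26.75, f(3) = 36, f(3.25) = 41.1875, f(4.25) = 65.6875, f(4.75) = 80.1875.
Sum = Σ Δu_i · f(u_i).
Sum = 116.453125.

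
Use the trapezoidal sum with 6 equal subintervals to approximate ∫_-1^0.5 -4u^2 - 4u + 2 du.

Δu = (0.5 − (-1))/6 = 0.25.
f(-1) = 2, f(-0.75) = 2.75, f(-0.5) = 3, f(-0.25) = 2.75, f(0) = 2, f(0.25) = 0.75, f(0.5) = -1.
T_6 = (Δu/2)·[f(u_0) + 2f(u_1) + ... + 2f(u_{5}) + f(u_6)].
Sum = 2.9375.

2.9375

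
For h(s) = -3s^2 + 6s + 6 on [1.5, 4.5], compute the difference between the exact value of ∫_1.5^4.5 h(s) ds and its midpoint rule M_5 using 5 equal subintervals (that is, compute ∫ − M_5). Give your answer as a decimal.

-0.27

Exact integral: ∫_1.5^4.5 h(s) ds = -15.75.
M_5 = -15.48.
Error = -15.75 − (-15.48) = -0.27.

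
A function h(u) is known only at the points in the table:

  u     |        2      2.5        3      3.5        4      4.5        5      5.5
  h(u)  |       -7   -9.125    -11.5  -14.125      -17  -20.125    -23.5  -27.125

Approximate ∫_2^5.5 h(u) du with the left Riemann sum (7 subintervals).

-51.1875

Δu = 0.5.
Sum = 0.5·[(-7) + (-9.125) + (-11.5) + (-14.125) + (-17) + (-20.125) + (-23.5)] = -51.1875.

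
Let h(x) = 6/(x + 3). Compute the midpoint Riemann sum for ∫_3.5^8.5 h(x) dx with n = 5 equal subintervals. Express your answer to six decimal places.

Δx = (8.5 − 3.5)/5 = 1.
Midpoints: 4, 5, 6, 7, 8.
h(4) = 6/7, h(5) = 0.75, h(6) = 2/3, h(7) = 0.6, h(8) = 6/11.
Sum = Δx · [h(4) + h(5) + h(6) + h(7) + h(8)].
Sum ≈ 3.419264.

3.419264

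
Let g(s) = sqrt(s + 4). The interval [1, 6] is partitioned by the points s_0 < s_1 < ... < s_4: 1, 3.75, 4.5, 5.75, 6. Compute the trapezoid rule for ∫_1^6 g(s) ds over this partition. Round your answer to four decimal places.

13.5990

Subinterval widths: 2.75, 0.75, 1.25, 0.25.
g(1) ≈ 2.2361, g(3.75) ≈ 2.7839, g(4.5) ≈ 2.9155, g(5.75) ≈ 3.1225, g(6) ≈ 3.1623.
On each subinterval the trapezoid contributes (Δs_i/2)·[g(s_{i-1}) + g(s_i)].
Sum ≈ 13.5990.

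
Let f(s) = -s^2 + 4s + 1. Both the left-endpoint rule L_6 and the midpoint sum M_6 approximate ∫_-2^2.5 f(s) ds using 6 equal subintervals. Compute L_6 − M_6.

L_6 = -5.203125.
M_6 = 1.3359375.
L_6 − M_6 = -6.5390625.

-6.5390625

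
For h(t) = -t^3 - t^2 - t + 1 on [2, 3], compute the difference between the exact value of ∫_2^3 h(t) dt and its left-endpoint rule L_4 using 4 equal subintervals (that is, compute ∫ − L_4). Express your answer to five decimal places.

Exact integral: ∫_2^3 h(t) dt ≈ -24.0833333.
L_4 = -21.046875.
Error ≈ -24.0833333 − (-21.046875) ≈ -3.03646.

-3.03646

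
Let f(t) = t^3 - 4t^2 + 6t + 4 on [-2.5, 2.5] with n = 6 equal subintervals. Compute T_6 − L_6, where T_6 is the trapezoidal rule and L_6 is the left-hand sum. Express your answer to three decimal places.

25.521

T_6 ≈ -23.98148.
L_6 ≈ -49.50231.
T_6 − L_6 ≈ 25.521.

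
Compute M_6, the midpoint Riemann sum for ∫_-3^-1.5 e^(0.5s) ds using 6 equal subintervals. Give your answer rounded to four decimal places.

0.4981

Δs = (-1.5 − (-3))/6 = 0.25.
Midpoints: -2.875, -2.625, -2.375, -2.125, -1.875, -1.625.
f(-2.875) ≈ 0.2375, f(-2.625) ≈ 0.2691, f(-2.375) ≈ 0.3050, f(-2.125) ≈ 0.3456, f(-1.875) ≈ 0.3916, f(-1.625) ≈ 0.4437.
Sum = Δs · [f(-2.875) + f(-2.625) + f(-2.375) + ...].
Sum ≈ 0.4981.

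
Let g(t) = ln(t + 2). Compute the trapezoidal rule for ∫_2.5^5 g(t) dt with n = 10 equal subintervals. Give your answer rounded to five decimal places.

Δt = (5 − 2.5)/10 = 0.25.
g(2.5) ≈ 1.50408, g(2.75) ≈ 1.55814, g(3) ≈ 1.60944, g(3.25) ≈ 1.65823, g(3.5) ≈ 1.70475, g(3.75) ≈ 1.74920, g(4) ≈ 1.79176, g(4.25) ≈ 1.83258, g(4.5) ≈ 1.87180, g(4.75) ≈ 1.90954, g(5) ≈ 1.94591.
T_10 = (Δt/2)·[g(t_0) + 2g(t_1) + ... + 2g(t_{9}) + g(t_10)].
Sum ≈ 4.35261.

4.35261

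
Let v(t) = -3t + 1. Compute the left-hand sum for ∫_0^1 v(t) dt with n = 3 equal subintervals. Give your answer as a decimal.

Δt = (1 − 0)/3 = 1/3.
Left endpoints: 0, 1/3, 2/3.
v(0) = 1, v(1/3) = 0, v(2/3) = -1.
Sum = Δt · [v(0) + v(1/3) + v(2/3)].
Sum = 0.

0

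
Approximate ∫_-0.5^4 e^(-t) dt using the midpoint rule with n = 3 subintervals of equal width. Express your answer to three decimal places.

1.487

Δt = (4 − (-0.5))/3 = 1.5.
Midpoints: 0.25, 1.75, 3.25.
f(0.25) ≈ 0.779, f(1.75) ≈ 0.174, f(3.25) ≈ 0.039.
Sum = Δt · [f(0.25) + f(1.75) + f(3.25)].
Sum ≈ 1.487.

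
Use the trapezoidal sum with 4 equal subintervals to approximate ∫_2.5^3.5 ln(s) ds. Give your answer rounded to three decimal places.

Δs = (3.5 − 2.5)/4 = 0.25.
f(2.5) ≈ 0.916, f(2.75) ≈ 1.012, f(3) ≈ 1.099, f(3.25) ≈ 1.179, f(3.5) ≈ 1.253.
T_4 = (Δs/2)·[f(s_0) + 2f(s_1) + 2f(s_2) + 2f(s_3) + f(s_4)].
Sum ≈ 1.093.

1.093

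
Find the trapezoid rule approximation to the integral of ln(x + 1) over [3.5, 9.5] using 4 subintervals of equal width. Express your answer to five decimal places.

Δx = (9.5 − 3.5)/4 = 1.5.
f(3.5) ≈ 1.50408, f(5) ≈ 1.79176, f(6.5) ≈ 2.01490, f(8) ≈ 2.19722, f(9.5) ≈ 2.35138.
T_4 = (Δx/2)·[f(x_0) + 2f(x_1) + 2f(x_2) + 2f(x_3) + f(x_4)].
Sum ≈ 11.89742.

11.89742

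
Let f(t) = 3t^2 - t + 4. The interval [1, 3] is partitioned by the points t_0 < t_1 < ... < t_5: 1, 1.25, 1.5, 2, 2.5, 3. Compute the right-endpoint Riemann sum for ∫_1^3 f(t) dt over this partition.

Subinterval widths: 0.25, 0.25, 0.5, 0.5, 0.5.
Right endpoints: 1.25, 1.5, 2, 2.5, 3.
f(1.25) = 7.4375, f(1.5) = 9.25, f(2) = 14, f(2.5) = 20.25, f(3) = 28.
Sum = Σ Δt_i · f(t_i).
Sum = 35.296875.

35.296875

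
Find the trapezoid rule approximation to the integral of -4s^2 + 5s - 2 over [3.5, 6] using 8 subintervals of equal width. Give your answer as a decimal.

Δs = (6 − 3.5)/8 = 0.3125.
f(3.5) = -33.5, f(3.8125) = -41.078125, f(4.125) = -49.4375, f(4.4375) = -58.578125, f(4.75) = -68.5, f(5.0625) = -79.203125, f(5.375) = -90.6875, f(5.6875) = -102.953125, f(6) = -116.
T_8 = (Δs/2)·[f(s_0) + 2f(s_1) + ... + 2f(s_{7}) + f(s_8)].
Sum = -176.62109375.

-176.62109375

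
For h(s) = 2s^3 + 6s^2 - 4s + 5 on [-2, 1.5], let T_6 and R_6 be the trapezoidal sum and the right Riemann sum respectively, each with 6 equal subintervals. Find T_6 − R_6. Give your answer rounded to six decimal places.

T_6 ≈ 39.17447917.
R_6 = 38.6640625.
T_6 − R_6 ≈ 0.510417.

0.510417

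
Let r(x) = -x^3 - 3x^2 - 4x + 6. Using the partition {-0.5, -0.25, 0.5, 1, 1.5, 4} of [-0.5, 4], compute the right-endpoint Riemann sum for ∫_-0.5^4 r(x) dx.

Subinterval widths: 0.25, 0.75, 0.5, 0.5, 2.5.
Right endpoints: -0.25, 0.5, 1, 1.5, 4.
r(-0.25) = 6.828125, r(0.5) = 3.125, r(1) = -2, r(1.5) = -10.125, r(4) = -122.
Sum = Σ Δx_i · r(x_i).
Sum = -307.01171875.

-307.01171875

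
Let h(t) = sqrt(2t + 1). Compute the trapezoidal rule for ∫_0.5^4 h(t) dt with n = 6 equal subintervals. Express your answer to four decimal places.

8.0467

Δt = (4 − 0.5)/6 = 7/12.
h(0.5) ≈ 1.4142, h(13/12) ≈ 1.7795, h(5/3) ≈ 2.0817, h(2.25) ≈ 2.3452, h(17/6) ≈ 2.5820, h(41/12) ≈ 2.7988, h(4) ≈ 3.0000.
T_6 = (Δt/2)·[h(t_0) + 2h(t_1) + ... + 2h(t_{5}) + h(t_6)].
Sum ≈ 8.0467.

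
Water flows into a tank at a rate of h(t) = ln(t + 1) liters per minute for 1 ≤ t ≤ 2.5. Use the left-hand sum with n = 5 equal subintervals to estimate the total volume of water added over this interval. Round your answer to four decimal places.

Δt = (2.5 − 1)/5 = 0.3.
Left endpoints: 1, 1.3, 1.6, 1.9, 2.2.
h(1) ≈ 0.6931, h(1.3) ≈ 0.8329, h(1.6) ≈ 0.9555, h(1.9) ≈ 1.0647, h(2.2) ≈ 1.1632.
Sum = Δt · [h(1) + h(1.3) + h(1.6) + h(1.9) + h(2.2)].
Sum ≈ 1.4128.

1.4128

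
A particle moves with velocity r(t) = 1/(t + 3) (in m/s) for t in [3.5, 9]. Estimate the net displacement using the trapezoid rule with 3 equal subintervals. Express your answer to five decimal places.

Δt = (9 − 3.5)/3 = 11/6.
r(3.5) = 2/13, r(16/3) = 0.12, r(43/6) = 6/61, r(9) = 1/12.
T_3 = (Δt/2)·[r(t_0) + 2r(t_1) + 2r(t_2) + r(t_3)].
Sum ≈ 0.61774.

0.61774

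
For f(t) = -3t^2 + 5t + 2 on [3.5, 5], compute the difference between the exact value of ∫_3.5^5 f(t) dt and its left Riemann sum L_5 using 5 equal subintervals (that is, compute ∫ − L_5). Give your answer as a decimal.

-4.545

Exact integral: ∫_3.5^5 f(t) dt = -47.25.
L_5 = -42.705.
Error = -47.25 − (-42.705) = -4.545.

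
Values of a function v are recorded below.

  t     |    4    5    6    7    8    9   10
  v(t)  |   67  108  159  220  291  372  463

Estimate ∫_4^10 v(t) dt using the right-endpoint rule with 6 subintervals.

Δt = 1.
Sum = 1·[108 + 159 + 220 + 291 + 372 + 463] = 1613.

1613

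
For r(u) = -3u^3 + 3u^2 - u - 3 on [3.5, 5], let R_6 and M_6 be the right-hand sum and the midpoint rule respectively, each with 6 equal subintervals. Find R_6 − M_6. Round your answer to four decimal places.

-27.0293

R_6 = -311.70703125.
M_6 ≈ -284.677734.
R_6 − M_6 ≈ -27.0293.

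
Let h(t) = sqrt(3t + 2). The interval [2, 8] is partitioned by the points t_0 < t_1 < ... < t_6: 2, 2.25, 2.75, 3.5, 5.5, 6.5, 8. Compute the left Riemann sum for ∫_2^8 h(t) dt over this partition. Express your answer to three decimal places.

22.915

Subinterval widths: 0.25, 0.5, 0.75, 2, 1, 1.5.
Left endpoints: 2, 2.25, 2.75, 3.5, 5.5, 6.5.
h(2) ≈ 2.828, h(2.25) ≈ 2.958, h(2.75) ≈ 3.202, h(3.5) ≈ 3.536, h(5.5) ≈ 4.301, h(6.5) ≈ 4.637.
Sum = Σ Δt_i · h(t_i).
Sum ≈ 22.915.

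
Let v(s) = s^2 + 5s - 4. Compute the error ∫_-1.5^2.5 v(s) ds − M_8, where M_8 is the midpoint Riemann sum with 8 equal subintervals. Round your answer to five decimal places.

0.08333

Exact integral: ∫_-1.5^2.5 v(s) ds ≈ 0.3333333.
M_8 = 0.25.
Error ≈ 0.3333333 − 0.25 ≈ 0.08333.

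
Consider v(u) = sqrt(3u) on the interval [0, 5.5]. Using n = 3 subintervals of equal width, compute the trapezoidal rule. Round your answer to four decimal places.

14.1035

Δu = (5.5 − 0)/3 = 11/6.
v(0) ≈ 0.0000, v(11/6) ≈ 2.3452, v(11/3) ≈ 3.3166, v(5.5) ≈ 4.0620.
T_3 = (Δu/2)·[v(u_0) + 2v(u_1) + 2v(u_2) + v(u_3)].
Sum ≈ 14.1035.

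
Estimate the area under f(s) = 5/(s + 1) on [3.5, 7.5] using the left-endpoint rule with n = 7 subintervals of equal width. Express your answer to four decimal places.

Δs = (7.5 − 3.5)/7 = 4/7.
Left endpoints: 3.5, 57/14, 65/14, 73/14, 81/14, 89/14, 97/14.
f(3.5) = 10/9, f(57/14) = 70/71, f(65/14) = 70/79, f(73/14) = 70/87, f(81/14) = 14/19, f(89/14) = 70/103, f(97/14) = 70/111.
Sum = Δs · [f(3.5) + f(57/14) + f(65/14) + ...].
Sum ≈ 3.3342.

3.3342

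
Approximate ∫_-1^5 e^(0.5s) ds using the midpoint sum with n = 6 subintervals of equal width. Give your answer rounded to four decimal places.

Δs = (5 − (-1))/6 = 1.
Midpoints: -0.5, 0.5, 1.5, 2.5, 3.5, 4.5.
f(-0.5) ≈ 0.7788, f(0.5) ≈ 1.2840, f(1.5) ≈ 2.1170, f(2.5) ≈ 3.4903, f(3.5) ≈ 5.7546, f(4.5) ≈ 9.4877.
Sum = Δs · [f(-0.5) + f(0.5) + f(1.5) + ...].
Sum ≈ 22.9125.

22.9125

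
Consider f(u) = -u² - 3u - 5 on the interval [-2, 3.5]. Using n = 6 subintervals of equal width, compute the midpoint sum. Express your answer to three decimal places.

Δu = (3.5 − (-2))/6 = 11/12.
Midpoints: -37/24, -0.625, 7/24, 29/24, 2.125, 73/24.
f(-37/24) = -1585/576, f(-0.625) = -3.515625, f(7/24) = -3433/576, f(29/24) = -5809/576, f(2.125) = -15.890625, f(73/24) = -13465/576.
Sum = Δu · [f(-37/24) + f(-0.625) + f(7/24) + ...].
Sum ≈ -56.448.

-56.448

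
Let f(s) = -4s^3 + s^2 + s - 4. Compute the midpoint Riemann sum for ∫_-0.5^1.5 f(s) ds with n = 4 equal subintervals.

Δs = (1.5 − (-0.5))/4 = 0.5.
Midpoints: -0.25, 0.25, 0.75, 1.25.
f(-0.25) = -4.125, f(0.25) = -3.75, f(0.75) = -4.375, f(1.25) = -9.
Sum = Δs · [f(-0.25) + f(0.25) + f(0.75) + f(1.25)].
Sum = -10.625.

-10.625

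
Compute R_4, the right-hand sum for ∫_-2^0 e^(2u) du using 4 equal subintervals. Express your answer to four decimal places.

Δu = (0 − (-2))/4 = 0.5.
Right endpoints: -1.5, -1, -0.5, 0.
f(-1.5) ≈ 0.0498, f(-1) ≈ 0.1353, f(-0.5) ≈ 0.3679, f(0) ≈ 1.0000.
Sum = Δu · [f(-1.5) + f(-1) + f(-0.5) + f(0)].
Sum ≈ 0.7765.

0.7765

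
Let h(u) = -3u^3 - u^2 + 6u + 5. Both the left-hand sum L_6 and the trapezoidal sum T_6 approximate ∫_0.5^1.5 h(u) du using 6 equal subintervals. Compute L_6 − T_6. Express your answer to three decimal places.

0.479

L_6 ≈ 6.59954.
T_6 ≈ 6.12037.
L_6 − T_6 ≈ 0.479.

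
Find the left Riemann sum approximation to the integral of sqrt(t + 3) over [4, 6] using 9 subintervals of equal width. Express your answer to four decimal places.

5.6137

Δt = (6 − 4)/9 = 2/9.
Left endpoints: 4, 38/9, 40/9, 14/3, 44/9, 46/9, 16/3, 50/9, 52/9.
f(4) ≈ 2.6458, f(38/9) ≈ 2.6874, f(40/9) ≈ 2.7285, f(14/3) ≈ 2.7689, f(44/9) ≈ 2.8087, f(46/9) ≈ 2.8480, f(16/3) ≈ 2.8868, f(50/9) ≈ 2.9250, f(52/9) ≈ 2.9627.
Sum = Δt · [f(4) + f(38/9) + f(40/9) + ...].
Sum ≈ 5.6137.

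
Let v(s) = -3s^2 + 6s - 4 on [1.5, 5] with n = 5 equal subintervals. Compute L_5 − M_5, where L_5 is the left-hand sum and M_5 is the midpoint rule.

L_5 = -51.695.
M_5 = -66.94625.
L_5 − M_5 = 15.25125.

15.25125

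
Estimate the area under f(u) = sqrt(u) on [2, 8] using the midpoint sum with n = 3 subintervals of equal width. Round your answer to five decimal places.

13.22774

Δu = (8 − 2)/3 = 2.
Midpoints: 3, 5, 7.
f(3) ≈ 1.73205, f(5) ≈ 2.23607, f(7) ≈ 2.64575.
Sum = Δu · [f(3) + f(5) + f(7)].
Sum ≈ 13.22774.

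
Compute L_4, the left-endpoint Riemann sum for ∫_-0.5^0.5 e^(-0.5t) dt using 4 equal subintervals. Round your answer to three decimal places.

Δt = (0.5 − (-0.5))/4 = 0.25.
Left endpoints: -0.5, -0.25, 0, 0.25.
f(-0.5) ≈ 1.284, f(-0.25) ≈ 1.133, f(0) ≈ 1.000, f(0.25) ≈ 0.882.
Sum = Δt · [f(-0.5) + f(-0.25) + f(0) + f(0.25)].
Sum ≈ 1.075.

1.075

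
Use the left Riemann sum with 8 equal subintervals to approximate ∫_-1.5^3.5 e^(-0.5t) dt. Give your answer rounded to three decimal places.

Δt = (3.5 − (-1.5))/8 = 0.625.
Left endpoints: -1.5, -0.875, -0.25, 0.375, 1, 1.625, 2.25, 2.875.
f(-1.5) ≈ 2.117, f(-0.875) ≈ 1.549, f(-0.25) ≈ 1.133, f(0.375) ≈ 0.829, f(1) ≈ 0.607, f(1.625) ≈ 0.444, f(2.25) ≈ 0.325, f(2.875) ≈ 0.238.
Sum = Δt · [f(-1.5) + f(-0.875) + f(-0.25) + ...].
Sum ≈ 4.525.

4.525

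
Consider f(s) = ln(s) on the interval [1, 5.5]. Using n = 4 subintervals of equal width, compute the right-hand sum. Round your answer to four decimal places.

5.7522

Δs = (5.5 − 1)/4 = 1.125.
Right endpoints: 2.125, 3.25, 4.375, 5.5.
f(2.125) ≈ 0.7538, f(3.25) ≈ 1.1787, f(4.375) ≈ 1.4759, f(5.5) ≈ 1.7047.
Sum = Δs · [f(2.125) + f(3.25) + f(4.375) + f(5.5)].
Sum ≈ 5.7522.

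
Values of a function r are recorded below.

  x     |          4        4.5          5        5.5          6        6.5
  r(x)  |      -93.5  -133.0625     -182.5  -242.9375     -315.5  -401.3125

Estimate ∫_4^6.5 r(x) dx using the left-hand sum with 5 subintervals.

-483.75

Δx = 0.5.
Sum = 0.5·[(-93.5) + (-133.0625) + (-182.5) + (-242.9375) + (-315.5)] = -483.75.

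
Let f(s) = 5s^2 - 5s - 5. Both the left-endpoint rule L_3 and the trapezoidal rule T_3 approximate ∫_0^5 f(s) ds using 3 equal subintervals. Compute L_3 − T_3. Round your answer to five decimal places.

-83.33333

L_3 ≈ 49.0740741.
T_3 ≈ 132.4074074.
L_3 − T_3 ≈ -83.33333.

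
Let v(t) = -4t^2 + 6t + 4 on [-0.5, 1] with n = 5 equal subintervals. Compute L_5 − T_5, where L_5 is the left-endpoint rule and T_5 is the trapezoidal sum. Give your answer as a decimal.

L_5 = 5.76.
T_5 = 6.66.
L_5 − T_5 = -0.9.

-0.9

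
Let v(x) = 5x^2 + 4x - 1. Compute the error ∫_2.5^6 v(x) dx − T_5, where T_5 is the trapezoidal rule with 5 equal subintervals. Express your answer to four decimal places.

-1.4292

Exact integral: ∫_2.5^6 v(x) dx ≈ 389.958333.
T_5 = 391.3875.
Error ≈ 389.958333 − 391.3875 ≈ -1.4292.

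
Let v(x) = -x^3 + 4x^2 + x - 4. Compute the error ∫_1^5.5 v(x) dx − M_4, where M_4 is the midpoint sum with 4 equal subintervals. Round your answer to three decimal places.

Exact integral: ∫_1^5.5 v(x) dx = -11.390625.
M_4 ≈ -8.66162.
Error ≈ -11.390625 − (-8.66162) ≈ -2.729.

-2.729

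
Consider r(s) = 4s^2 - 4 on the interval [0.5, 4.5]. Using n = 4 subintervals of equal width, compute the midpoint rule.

104

Δs = (4.5 − 0.5)/4 = 1.
Midpoints: 1, 2, 3, 4.
r(1) = 0, r(2) = 12, r(3) = 32, r(4) = 60.
Sum = Δs · [r(1) + r(2) + r(3) + r(4)].
Sum = 104.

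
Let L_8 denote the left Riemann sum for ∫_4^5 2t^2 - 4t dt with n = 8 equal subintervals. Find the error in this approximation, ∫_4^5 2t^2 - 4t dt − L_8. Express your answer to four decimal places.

Exact integral: ∫_4^5 f(t) dt ≈ 22.666667.
L_8 = 21.796875.
Error ≈ 22.666667 − 21.796875 ≈ 0.8698.

0.8698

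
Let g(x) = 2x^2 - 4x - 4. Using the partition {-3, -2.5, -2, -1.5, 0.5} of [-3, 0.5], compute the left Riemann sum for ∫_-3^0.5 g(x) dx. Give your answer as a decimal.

41.25

Subinterval widths: 0.5, 0.5, 0.5, 2.
Left endpoints: -3, -2.5, -2, -1.5.
g(-3) = 26, g(-2.5) = 18.5, g(-2) = 12, g(-1.5) = 6.5.
Sum = Σ Δx_i · g(x_i).
Sum = 41.25.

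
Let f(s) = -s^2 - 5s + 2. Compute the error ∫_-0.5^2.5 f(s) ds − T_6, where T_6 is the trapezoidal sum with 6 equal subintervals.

Exact integral: ∫_-0.5^2.5 f(s) ds = -14.25.
T_6 = -14.375.
Error = -14.25 − (-14.375) = 0.125.

0.125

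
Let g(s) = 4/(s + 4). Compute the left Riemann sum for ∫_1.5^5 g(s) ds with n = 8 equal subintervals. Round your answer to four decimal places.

Δs = (5 − 1.5)/8 = 0.4375.
Left endpoints: 1.5, 1.9375, 2.375, 2.8125, 3.25, 3.6875, 4.125, 4.5625.
g(1.5) = 8/11, g(1.9375) = 64/95, g(2.375) = 32/51, g(2.8125) = 64/109, g(3.25) = 16/29, g(3.6875) = 64/123, g(4.125) = 32/65, g(4.5625) = 64/137.
Sum = Δs · [g(1.5) + g(1.9375) + g(2.375) + ...].
Sum ≈ 2.0331.

2.0331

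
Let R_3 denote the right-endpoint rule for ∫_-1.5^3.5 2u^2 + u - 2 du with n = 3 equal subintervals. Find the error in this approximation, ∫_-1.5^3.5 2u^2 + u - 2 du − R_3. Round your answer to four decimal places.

Exact integral: ∫_-1.5^3.5 f(u) du ≈ 25.833333.
R_3 ≈ 51.296296.
Error ≈ 25.833333 − 51.296296 ≈ -25.4630.

-25.4630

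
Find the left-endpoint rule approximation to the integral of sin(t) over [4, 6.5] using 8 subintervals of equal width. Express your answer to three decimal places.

-1.769

Δt = (6.5 − 4)/8 = 0.3125.
Left endpoints: 4, 4.3125, 4.625, 4.9375, 5.25, 5.5625, 5.875, 6.1875.
f(4) ≈ -0.757, f(4.3125) ≈ -0.921, f(4.625) ≈ -0.996, f(4.9375) ≈ -0.975, f(5.25) ≈ -0.859, f(5.5625) ≈ -0.660, f(5.875) ≈ -0.397, f(6.1875) ≈ -0.096.
Sum = Δt · [f(4) + f(4.3125) + f(4.625) + ...].
Sum ≈ -1.769.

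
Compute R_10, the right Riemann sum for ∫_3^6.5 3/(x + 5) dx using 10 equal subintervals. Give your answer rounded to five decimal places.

Δx = (6.5 − 3)/10 = 0.35.
Right endpoints: 3.35, 3.7, 4.05, 4.4, 4.75, 5.1, 5.45, 5.8, 6.15, 6.5.
f(3.35) = 60/167, f(3.7) = 10/29, f(4.05) = 60/181, f(4.4) = 15/47, f(4.75) = 4/13, f(5.1) = 30/101, f(5.45) = 60/209, f(5.8) = 5/18, f(6.15) = 60/223, f(6.5) = 6/23.
Sum = Δx · [f(3.35) + f(3.7) + f(4.05) + ...].
Sum ≈ 1.06899.

1.06899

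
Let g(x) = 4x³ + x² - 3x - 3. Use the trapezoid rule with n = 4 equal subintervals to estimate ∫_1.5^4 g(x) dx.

Δx = (4 − 1.5)/4 = 0.625.
g(1.5) = 8.25, g(2.125) = 33.5234375, g(2.75) = 79.5, g(3.375) = 152.0390625, g(4) = 257.
T_4 = (Δx/2)·[g(x_0) + 2g(x_1) + 2g(x_2) + 2g(x_3) + g(x_4)].
Sum = 248.5546875.

248.5546875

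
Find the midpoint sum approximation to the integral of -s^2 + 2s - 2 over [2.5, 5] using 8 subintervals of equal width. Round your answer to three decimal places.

Δs = (5 − 2.5)/8 = 0.3125.
Midpoints: 2.65625, 2.96875, 3.28125, 3.59375, 3.90625, 4.21875, 4.53125, 4.84375.
f(2.65625) = -3833/1024, f(2.96875) = -4993/1024, f(3.28125) = -6353/1024, f(3.59375) = -7913/1024, f(3.90625) = -9673/1024, f(4.21875) = -11633/1024, f(4.53125) = -13793/1024, f(4.84375) = -16153/1024.
Sum = Δs · [f(2.65625) + f(2.96875) + f(3.28125) + ...].
Sum ≈ -22.688.

-22.688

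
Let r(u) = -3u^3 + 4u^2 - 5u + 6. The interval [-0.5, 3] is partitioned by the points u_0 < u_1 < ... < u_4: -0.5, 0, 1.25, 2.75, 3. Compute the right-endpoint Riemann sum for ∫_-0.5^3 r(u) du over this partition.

-70.16015625

Subinterval widths: 0.5, 1.25, 1.5, 0.25.
Right endpoints: 0, 1.25, 2.75, 3.
r(0) = 6, r(1.25) = 0.140625, r(2.75) = -39.890625, r(3) = -54.
Sum = Σ Δu_i · r(u_i).
Sum = -70.16015625.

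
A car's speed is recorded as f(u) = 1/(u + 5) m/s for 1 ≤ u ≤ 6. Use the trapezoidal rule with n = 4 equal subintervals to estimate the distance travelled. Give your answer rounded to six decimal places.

Δu = (6 − 1)/4 = 1.25.
f(1) = 1/6, f(2.25) = 4/29, f(3.5) = 2/17, f(4.75) = 4/39, f(6) = 1/11.
T_4 = (Δu/2)·[f(u_0) + 2f(u_1) + 2f(u_2) + 2f(u_3) + f(u_4)].
Sum ≈ 0.608663.

0.608663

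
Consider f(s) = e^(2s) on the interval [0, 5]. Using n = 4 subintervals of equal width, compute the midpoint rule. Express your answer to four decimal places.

Δs = (5 − 0)/4 = 1.25.
Midpoints: 0.625, 1.875, 3.125, 4.375.
f(0.625) ≈ 3.4903, f(1.875) ≈ 42.5211, f(3.125) ≈ 518.0128, f(4.375) ≈ 6310.6881.
Sum = Δs · [f(0.625) + f(1.875) + f(3.125) + f(4.375)].
Sum ≈ 8593.3904.

8593.3904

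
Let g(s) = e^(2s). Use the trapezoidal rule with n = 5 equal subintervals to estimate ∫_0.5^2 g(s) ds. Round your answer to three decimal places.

26.714

Δs = (2 − 0.5)/5 = 0.3.
g(0.5) ≈ 2.718, g(0.8) ≈ 4.953, g(1.1) ≈ 9.025, g(1.4) ≈ 16.445, g(1.7) ≈ 29.964, g(2) ≈ 54.598.
T_5 = (Δs/2)·[g(s_0) + 2g(s_1) + ... + 2g(s_{4}) + g(s_5)].
Sum ≈ 26.714.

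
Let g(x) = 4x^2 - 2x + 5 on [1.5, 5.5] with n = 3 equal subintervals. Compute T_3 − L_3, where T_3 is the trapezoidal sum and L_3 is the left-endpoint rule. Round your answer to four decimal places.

T_3 ≈ 214.074074.
L_3 ≈ 144.740741.
T_3 − L_3 ≈ 69.3333.

69.3333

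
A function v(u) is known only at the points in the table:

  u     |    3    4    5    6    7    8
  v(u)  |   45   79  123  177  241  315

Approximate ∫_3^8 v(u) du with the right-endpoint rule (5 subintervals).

935

Δu = 1.
Sum = 1·[79 + 123 + 177 + 241 + 315] = 935.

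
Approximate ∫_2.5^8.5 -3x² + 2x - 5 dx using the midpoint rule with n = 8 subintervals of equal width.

Δx = (8.5 − 2.5)/8 = 0.75.
Midpoints: 2.875, 3.625, 4.375, 5.125, 5.875, 6.625, 7.375, 8.125.
f(2.875) = -24.046875, f(3.625) = -37.171875, f(4.375) = -53.671875, f(5.125) = -73.546875, f(5.875) = -96.796875, f(6.625) = -123.421875, f(7.375) = -153.421875, f(8.125) = -186.796875.
Sum = Δx · [f(2.875) + f(3.625) + f(4.375) + ...].
Sum = -561.65625.

-561.65625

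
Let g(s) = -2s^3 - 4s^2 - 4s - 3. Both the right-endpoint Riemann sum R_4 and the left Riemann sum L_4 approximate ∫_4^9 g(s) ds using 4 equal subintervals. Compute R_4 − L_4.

R_4 = -5246.40625.
L_4 = -3233.90625.
R_4 − L_4 = -2012.5.

-2012.5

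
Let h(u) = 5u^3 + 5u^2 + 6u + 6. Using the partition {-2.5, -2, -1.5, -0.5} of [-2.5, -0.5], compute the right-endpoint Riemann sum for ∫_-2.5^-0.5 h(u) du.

Subinterval widths: 0.5, 0.5, 1.
Right endpoints: -2, -1.5, -0.5.
h(-2) = -26, h(-1.5) = -8.625, h(-0.5) = 3.625.
Sum = Σ Δu_i · h(u_i).
Sum = -13.6875.

-13.6875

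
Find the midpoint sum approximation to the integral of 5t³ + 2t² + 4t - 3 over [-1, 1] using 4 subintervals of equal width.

Δt = (1 − (-1))/4 = 0.5.
Midpoints: -0.75, -0.25, 0.25, 0.75.
f(-0.75) = -6.984375, f(-0.25) = -3.953125, f(0.25) = -1.796875, f(0.75) = 3.234375.
Sum = Δt · [f(-0.75) + f(-0.25) + f(0.25) + f(0.75)].
Sum = -4.75.

-4.75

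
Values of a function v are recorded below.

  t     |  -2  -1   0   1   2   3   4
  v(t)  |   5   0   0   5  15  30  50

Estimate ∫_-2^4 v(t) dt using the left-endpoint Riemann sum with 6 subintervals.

55

Δt = 1.
Sum = 1·[5 + 0 + 0 + 5 + 15 + 30] = 55.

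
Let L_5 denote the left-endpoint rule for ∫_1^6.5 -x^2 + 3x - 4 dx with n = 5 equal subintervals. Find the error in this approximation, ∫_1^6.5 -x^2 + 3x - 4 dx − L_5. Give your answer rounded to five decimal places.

-12.50333

Exact integral: ∫_1^6.5 f(x) dx ≈ -51.3333333.
L_5 = -38.83.
Error ≈ -51.3333333 − (-38.83) ≈ -12.50333.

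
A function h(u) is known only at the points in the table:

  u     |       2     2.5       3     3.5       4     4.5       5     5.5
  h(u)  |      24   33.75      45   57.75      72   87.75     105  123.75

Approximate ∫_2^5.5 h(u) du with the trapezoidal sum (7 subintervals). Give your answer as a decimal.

237.5625

Δu = 0.5.
T_7 = (0.5/2)·[24 + 2·33.75 + 2·45 + 2·57.75 + 2·72 + 2·87.75 + 2·105 + 123.75] = 237.5625.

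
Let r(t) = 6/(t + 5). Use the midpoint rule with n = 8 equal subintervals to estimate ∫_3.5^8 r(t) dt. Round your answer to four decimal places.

Δt = (8 − 3.5)/8 = 0.5625.
Midpoints: 3.78125, 4.34375, 4.90625, 5.46875, 6.03125, 6.59375, 7.15625, 7.71875.
r(3.78125) = 192/281, r(4.34375) = 192/299, r(4.90625) = 192/317, r(5.46875) = 192/335, r(6.03125) = 192/353, r(6.59375) = 192/371, r(7.15625) = 192/389, r(7.71875) = 192/407.
Sum = Δt · [r(3.78125) + r(4.34375) + r(4.90625) + ...].
Sum ≈ 2.5487.

2.5487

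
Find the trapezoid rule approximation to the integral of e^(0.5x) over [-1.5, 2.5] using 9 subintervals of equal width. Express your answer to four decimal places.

6.0608

Δx = (2.5 − (-1.5))/9 = 4/9.
f(-1.5) ≈ 0.4724, f(-19/18) ≈ 0.5899, f(-11/18) ≈ 0.7367, f(-1/6) ≈ 0.9200, f(5/18) ≈ 1.1490, f(13/18) ≈ 1.4349, f(7/6) ≈ 1.7920, f(29/18) ≈ 2.2379, f(37/18) ≈ 2.7948, f(2.5) ≈ 3.4903.
T_9 = (Δx/2)·[f(x_0) + 2f(x_1) + ... + 2f(x_{8}) + f(x_9)].
Sum ≈ 6.0608.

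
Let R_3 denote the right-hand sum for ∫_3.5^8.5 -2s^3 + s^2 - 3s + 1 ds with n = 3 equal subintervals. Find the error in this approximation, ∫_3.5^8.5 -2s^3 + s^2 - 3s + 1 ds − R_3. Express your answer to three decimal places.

Exact integral: ∫_3.5^8.5 f(s) ds ≈ -2429.58333.
R_3 ≈ -3425.18519.
Error ≈ -2429.58333 − (-3425.18519) ≈ 995.602.

995.602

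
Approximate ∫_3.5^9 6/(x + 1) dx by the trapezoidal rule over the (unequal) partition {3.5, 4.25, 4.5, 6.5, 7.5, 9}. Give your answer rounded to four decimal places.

4.8311

Subinterval widths: 0.75, 0.25, 2, 1, 1.5.
f(3.5) = 4/3, f(4.25) = 8/7, f(4.5) = 12/11, f(6.5) = 0.8, f(7.5) = 12/17, f(9) = 0.6.
On each subinterval the trapezoid contributes (Δx_i/2)·[f(x_{i-1}) + f(x_i)].
Sum ≈ 4.8311.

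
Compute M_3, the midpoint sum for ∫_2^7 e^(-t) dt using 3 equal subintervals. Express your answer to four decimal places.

0.1200

Δt = (7 − 2)/3 = 5/3.
Midpoints: 17/6, 4.5, 37/6.
f(17/6) ≈ 0.0588, f(4.5) ≈ 0.0111, f(37/6) ≈ 0.0021.
Sum = Δt · [f(17/6) + f(4.5) + f(37/6)].
Sum ≈ 0.1200.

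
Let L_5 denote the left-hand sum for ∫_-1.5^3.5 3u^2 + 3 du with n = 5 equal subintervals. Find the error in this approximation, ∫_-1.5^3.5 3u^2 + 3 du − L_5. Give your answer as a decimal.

12.5

Exact integral: ∫_-1.5^3.5 f(u) du = 61.25.
L_5 = 48.75.
Error = 61.25 − 48.75 = 12.5.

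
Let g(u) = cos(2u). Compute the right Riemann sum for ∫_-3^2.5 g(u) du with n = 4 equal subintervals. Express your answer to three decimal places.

Δu = (2.5 − (-3))/4 = 1.375.
Right endpoints: -1.625, -0.25, 1.125, 2.5.
g(-1.625) ≈ -0.994, g(-0.25) ≈ 0.878, g(1.125) ≈ -0.628, g(2.5) ≈ 0.284.
Sum = Δu · [g(-1.625) + g(-0.25) + g(1.125) + g(2.5)].
Sum ≈ -0.634.

-0.634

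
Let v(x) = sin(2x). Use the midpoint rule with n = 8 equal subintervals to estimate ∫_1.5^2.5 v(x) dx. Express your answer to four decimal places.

Δx = (2.5 − 1.5)/8 = 0.125.
Midpoints: 1.5625, 1.6875, 1.8125, 1.9375, 2.0625, 2.1875, 2.3125, 2.4375.
v(1.5625) ≈ 0.0166, v(1.6875) ≈ -0.2313, v(1.8125) ≈ -0.4648, v(1.9375) ≈ -0.6694, v(2.0625) ≈ -0.8324, v(2.1875) ≈ -0.9436, v(2.3125) ≈ -0.9962, v(2.4375) ≈ -0.9868.
Sum = Δx · [v(1.5625) + v(1.6875) + v(1.8125) + ...].
Sum ≈ -0.6385.

-0.6385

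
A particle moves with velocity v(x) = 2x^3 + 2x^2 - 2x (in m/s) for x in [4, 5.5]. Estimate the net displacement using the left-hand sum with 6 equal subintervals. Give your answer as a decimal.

355.2265625

Δx = (5.5 − 4)/6 = 0.25.
Left endpoints: 4, 4.25, 4.5, 4.75, 5, 5.25.
v(4) = 152, v(4.25) = 181.15625, v(4.5) = 213.75, v(4.75) = 249.96875, v(5) = 290, v(5.25) = 334.03125.
Sum = Δx · [v(4) + v(4.25) + v(4.5) + ...].
Sum = 355.2265625.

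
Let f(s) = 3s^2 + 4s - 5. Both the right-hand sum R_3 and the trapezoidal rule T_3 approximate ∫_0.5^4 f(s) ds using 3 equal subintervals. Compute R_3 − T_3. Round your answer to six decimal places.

35.729167

R_3 ≈ 115.98611111.
T_3 ≈ 80.25694444.
R_3 − T_3 ≈ 35.729167.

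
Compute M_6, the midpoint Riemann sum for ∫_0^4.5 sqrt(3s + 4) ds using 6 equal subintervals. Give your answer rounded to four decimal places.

Δs = (4.5 − 0)/6 = 0.75.
Midpoints: 0.375, 1.125, 1.875, 2.625, 3.375, 4.125.
f(0.375) ≈ 2.2638, f(1.125) ≈ 2.7157, f(1.875) ≈ 3.1024, f(2.625) ≈ 3.4460, f(3.375) ≈ 3.7583, f(4.125) ≈ 4.0466.
Sum = Δs · [f(0.375) + f(1.125) + f(1.875) + ...].
Sum ≈ 14.4997.

14.4997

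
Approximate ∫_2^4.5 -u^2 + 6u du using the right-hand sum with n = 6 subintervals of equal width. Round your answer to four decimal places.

20.7089

Δu = (4.5 − 2)/6 = 5/12.
Right endpoints: 29/12, 17/6, 3.25, 11/3, 49/12, 4.5.
f(29/12) = 1247/144, f(17/6) = 323/36, f(3.25) = 8.9375, f(11/3) = 77/9, f(49/12) = 1127/144, f(4.5) = 6.75.
Sum = Δu · [f(29/12) + f(17/6) + f(3.25) + ...].
Sum ≈ 20.7089.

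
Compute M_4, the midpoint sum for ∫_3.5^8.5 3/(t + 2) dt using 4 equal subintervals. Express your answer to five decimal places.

Δt = (8.5 − 3.5)/4 = 1.25.
Midpoints: 4.125, 5.375, 6.625, 7.875.
f(4.125) = 24/49, f(5.375) = 24/59, f(6.625) = 8/23, f(7.875) = 24/79.
Sum = Δt · [f(4.125) + f(5.375) + f(6.625) + f(7.875)].
Sum ≈ 1.93525.

1.93525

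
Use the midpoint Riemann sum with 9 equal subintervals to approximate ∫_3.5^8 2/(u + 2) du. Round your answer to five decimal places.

1.19519

Δu = (8 − 3.5)/9 = 0.5.
Midpoints: 3.75, 4.25, 4.75, 5.25, 5.75, 6.25, 6.75, 7.25, 7.75.
f(3.75) = 8/23, f(4.25) = 0.32, f(4.75) = 8/27, f(5.25) = 8/29, f(5.75) = 8/31, f(6.25) = 8/33, f(6.75) = 8/35, f(7.25) = 8/37, f(7.75) = 8/39.
Sum = Δu · [f(3.75) + f(4.25) + f(4.75) + ...].
Sum ≈ 1.19519.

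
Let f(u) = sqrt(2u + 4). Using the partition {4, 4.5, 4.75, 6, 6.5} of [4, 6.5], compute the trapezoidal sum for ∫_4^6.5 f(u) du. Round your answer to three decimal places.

9.505

Subinterval widths: 0.5, 0.25, 1.25, 0.5.
f(4) ≈ 3.464, f(4.5) ≈ 3.606, f(4.75) ≈ 3.674, f(6) ≈ 4.000, f(6.5) ≈ 4.123.
On each subinterval the trapezoid contributes (Δu_i/2)·[f(u_{i-1}) + f(u_i)].
Sum ≈ 9.505.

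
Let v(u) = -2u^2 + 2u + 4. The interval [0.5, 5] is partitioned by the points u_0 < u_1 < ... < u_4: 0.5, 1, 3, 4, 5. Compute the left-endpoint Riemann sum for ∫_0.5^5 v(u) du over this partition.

Subinterval widths: 0.5, 2, 1, 1.
Left endpoints: 0.5, 1, 3, 4.
v(0.5) = 4.5, v(1) = 4, v(3) = -8, v(4) = -20.
Sum = Σ Δu_i · v(u_i).
Sum = -17.75.

-17.75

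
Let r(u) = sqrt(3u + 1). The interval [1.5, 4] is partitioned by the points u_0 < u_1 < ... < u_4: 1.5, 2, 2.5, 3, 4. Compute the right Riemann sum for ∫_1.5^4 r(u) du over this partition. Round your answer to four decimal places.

Subinterval widths: 0.5, 0.5, 0.5, 1.
Right endpoints: 2, 2.5, 3, 4.
r(2) ≈ 2.6458, r(2.5) ≈ 2.9155, r(3) ≈ 3.1623, r(4) ≈ 3.6056.
Sum = Σ Δu_i · r(u_i).
Sum ≈ 7.9673.

7.9673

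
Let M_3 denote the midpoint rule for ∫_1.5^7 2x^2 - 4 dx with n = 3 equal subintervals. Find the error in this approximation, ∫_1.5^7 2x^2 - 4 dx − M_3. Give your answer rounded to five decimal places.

Exact integral: ∫_1.5^7 f(x) dx ≈ 204.4166667.
M_3 ≈ 201.3356481.
Error ≈ 204.4166667 − 201.3356481 ≈ 3.08102.

3.08102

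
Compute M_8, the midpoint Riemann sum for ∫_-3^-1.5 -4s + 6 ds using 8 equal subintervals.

22.5

Δs = (-1.5 − (-3))/8 = 0.1875.
Midpoints: -2.90625, -2.71875, -2.53125, -2.34375, -2.15625, -1.96875, -1.78125, -1.59375.
f(-2.90625) = 17.625, f(-2.71875) = 16.875, f(-2.53125) = 16.125, f(-2.34375) = 15.375, f(-2.15625) = 14.625, f(-1.96875) = 13.875, f(-1.78125) = 13.125, f(-1.59375) = 12.375.
Sum = Δs · [f(-2.90625) + f(-2.71875) + f(-2.53125) + ...].
Sum = 22.5.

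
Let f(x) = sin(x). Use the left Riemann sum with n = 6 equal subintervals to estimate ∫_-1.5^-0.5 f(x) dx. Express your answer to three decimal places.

-0.848

Δx = (-0.5 − (-1.5))/6 = 1/6.
Left endpoints: -1.5, -4/3, -7/6, -1, -5/6, -2/3.
f(-1.5) ≈ -0.997, f(-4/3) ≈ -0.972, f(-7/6) ≈ -0.919, f(-1) ≈ -0.841, f(-5/6) ≈ -0.740, f(-2/3) ≈ -0.618.
Sum = Δx · [f(-1.5) + f(-4/3) + f(-7/6) + ...].
Sum ≈ -0.848.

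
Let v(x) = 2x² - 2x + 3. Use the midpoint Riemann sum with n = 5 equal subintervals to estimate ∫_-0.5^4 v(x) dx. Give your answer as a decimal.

Δx = (4 − (-0.5))/5 = 0.9.
Midpoints: -0.05, 0.85, 1.75, 2.65, 3.55.
v(-0.05) = 3.105, v(0.85) = 2.745, v(1.75) = 5.625, v(2.65) = 11.745, v(3.55) = 21.105.
Sum = Δx · [v(-0.05) + v(0.85) + v(1.75) + v(2.65) + v(3.55)].
Sum = 39.8925.

39.8925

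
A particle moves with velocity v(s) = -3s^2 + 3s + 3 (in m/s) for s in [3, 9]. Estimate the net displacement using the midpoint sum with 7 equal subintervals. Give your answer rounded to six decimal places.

-574.897959

Δs = (9 − 3)/7 = 6/7.
Midpoints: 24/7, 30/7, 36/7, 6, 48/7, 54/7, 60/7.
v(24/7) = -1077/49, v(30/7) = -1923/49, v(36/7) = -2985/49, v(6) = -87, v(48/7) = -5757/49, v(54/7) = -7467/49, v(60/7) = -9393/49.
Sum = Δs · [v(24/7) + v(30/7) + v(36/7) + ...].
Sum ≈ -574.897959.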